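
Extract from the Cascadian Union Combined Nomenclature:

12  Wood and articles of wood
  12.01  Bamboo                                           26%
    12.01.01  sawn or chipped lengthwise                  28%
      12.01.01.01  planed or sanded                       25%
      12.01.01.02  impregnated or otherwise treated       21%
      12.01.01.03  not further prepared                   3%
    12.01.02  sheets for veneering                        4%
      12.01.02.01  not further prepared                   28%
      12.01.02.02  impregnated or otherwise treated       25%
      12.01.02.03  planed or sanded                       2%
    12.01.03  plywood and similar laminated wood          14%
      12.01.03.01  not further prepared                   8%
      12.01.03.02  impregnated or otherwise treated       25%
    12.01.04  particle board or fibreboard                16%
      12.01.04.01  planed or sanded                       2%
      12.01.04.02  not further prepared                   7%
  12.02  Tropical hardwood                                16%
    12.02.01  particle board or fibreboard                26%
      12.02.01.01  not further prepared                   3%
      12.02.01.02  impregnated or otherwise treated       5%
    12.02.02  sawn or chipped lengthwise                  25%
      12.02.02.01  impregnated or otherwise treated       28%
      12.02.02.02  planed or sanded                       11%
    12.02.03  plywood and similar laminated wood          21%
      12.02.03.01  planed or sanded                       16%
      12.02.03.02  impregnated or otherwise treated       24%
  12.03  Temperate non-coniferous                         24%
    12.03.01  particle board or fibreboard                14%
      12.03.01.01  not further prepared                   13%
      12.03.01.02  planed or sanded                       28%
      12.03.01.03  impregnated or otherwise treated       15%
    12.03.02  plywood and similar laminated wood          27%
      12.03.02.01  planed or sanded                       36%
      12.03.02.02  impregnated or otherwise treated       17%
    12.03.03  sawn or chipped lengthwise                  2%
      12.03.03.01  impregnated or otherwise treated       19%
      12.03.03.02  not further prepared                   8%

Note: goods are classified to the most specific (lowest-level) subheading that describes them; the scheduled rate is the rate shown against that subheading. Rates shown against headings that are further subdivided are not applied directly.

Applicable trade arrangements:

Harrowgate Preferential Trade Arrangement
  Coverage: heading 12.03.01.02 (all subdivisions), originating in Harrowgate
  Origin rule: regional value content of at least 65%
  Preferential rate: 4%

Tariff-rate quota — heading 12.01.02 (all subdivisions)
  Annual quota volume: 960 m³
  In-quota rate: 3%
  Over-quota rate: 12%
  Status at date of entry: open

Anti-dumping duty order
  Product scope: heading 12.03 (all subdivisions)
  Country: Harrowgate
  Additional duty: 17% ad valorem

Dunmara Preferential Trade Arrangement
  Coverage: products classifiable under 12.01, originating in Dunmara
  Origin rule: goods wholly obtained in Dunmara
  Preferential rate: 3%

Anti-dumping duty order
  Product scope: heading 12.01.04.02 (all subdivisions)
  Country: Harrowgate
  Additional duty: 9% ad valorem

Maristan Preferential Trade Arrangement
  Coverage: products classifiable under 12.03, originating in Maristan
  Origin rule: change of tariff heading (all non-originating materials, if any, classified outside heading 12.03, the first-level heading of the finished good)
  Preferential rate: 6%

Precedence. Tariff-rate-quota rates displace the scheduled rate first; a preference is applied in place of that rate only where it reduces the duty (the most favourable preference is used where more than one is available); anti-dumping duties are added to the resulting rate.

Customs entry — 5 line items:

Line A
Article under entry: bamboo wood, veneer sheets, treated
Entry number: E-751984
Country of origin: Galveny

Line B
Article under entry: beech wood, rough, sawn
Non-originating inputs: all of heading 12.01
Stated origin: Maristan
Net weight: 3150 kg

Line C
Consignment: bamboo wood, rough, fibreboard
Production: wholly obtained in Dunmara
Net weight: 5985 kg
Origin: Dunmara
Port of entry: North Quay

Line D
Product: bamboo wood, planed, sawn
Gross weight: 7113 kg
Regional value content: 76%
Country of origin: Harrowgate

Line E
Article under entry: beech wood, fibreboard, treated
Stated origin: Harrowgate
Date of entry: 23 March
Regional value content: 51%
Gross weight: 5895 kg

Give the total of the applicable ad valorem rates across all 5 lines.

69%

Line A: bamboo → 12.01; veneer sheets → 12.01.02; treated → 12.01.02.02. Scheduled 25%. quota on 12.01.02 open → in-quota 3%. → 3%.
Line B: beech → 12.03; sawn → 12.03.03; rough → 12.03.03.02. Scheduled 8%. Maristan agreement on 12.03: CTH met → 6% available; preferential 6%. → 6%.
Line C: bamboo → 12.01; fibreboard → 12.01.04; rough → 12.01.04.02. Scheduled 7%. Dunmara agreement on 12.01: wholly obtained → 3% available; preferential 3%. → 3%.
Line D: bamboo → 12.01; sawn → 12.01.01; planed → 12.01.01.01. Scheduled 25%. Harrowgate agreement on 12.03.01.02: 12.01.01.01 not covered. → 25%.
Line E: beech → 12.03; fibreboard → 12.03.01; treated → 12.03.01.03. Scheduled 15%. Harrowgate agreement on 12.03.01.02: 12.03.01.03 not covered; anti-dumping (Harrowgate, 12.03): +17%; total 15% + 17% = 32%. → 32%.
Sum: 3% + 6% + 3% + 25% + 32% = 69%.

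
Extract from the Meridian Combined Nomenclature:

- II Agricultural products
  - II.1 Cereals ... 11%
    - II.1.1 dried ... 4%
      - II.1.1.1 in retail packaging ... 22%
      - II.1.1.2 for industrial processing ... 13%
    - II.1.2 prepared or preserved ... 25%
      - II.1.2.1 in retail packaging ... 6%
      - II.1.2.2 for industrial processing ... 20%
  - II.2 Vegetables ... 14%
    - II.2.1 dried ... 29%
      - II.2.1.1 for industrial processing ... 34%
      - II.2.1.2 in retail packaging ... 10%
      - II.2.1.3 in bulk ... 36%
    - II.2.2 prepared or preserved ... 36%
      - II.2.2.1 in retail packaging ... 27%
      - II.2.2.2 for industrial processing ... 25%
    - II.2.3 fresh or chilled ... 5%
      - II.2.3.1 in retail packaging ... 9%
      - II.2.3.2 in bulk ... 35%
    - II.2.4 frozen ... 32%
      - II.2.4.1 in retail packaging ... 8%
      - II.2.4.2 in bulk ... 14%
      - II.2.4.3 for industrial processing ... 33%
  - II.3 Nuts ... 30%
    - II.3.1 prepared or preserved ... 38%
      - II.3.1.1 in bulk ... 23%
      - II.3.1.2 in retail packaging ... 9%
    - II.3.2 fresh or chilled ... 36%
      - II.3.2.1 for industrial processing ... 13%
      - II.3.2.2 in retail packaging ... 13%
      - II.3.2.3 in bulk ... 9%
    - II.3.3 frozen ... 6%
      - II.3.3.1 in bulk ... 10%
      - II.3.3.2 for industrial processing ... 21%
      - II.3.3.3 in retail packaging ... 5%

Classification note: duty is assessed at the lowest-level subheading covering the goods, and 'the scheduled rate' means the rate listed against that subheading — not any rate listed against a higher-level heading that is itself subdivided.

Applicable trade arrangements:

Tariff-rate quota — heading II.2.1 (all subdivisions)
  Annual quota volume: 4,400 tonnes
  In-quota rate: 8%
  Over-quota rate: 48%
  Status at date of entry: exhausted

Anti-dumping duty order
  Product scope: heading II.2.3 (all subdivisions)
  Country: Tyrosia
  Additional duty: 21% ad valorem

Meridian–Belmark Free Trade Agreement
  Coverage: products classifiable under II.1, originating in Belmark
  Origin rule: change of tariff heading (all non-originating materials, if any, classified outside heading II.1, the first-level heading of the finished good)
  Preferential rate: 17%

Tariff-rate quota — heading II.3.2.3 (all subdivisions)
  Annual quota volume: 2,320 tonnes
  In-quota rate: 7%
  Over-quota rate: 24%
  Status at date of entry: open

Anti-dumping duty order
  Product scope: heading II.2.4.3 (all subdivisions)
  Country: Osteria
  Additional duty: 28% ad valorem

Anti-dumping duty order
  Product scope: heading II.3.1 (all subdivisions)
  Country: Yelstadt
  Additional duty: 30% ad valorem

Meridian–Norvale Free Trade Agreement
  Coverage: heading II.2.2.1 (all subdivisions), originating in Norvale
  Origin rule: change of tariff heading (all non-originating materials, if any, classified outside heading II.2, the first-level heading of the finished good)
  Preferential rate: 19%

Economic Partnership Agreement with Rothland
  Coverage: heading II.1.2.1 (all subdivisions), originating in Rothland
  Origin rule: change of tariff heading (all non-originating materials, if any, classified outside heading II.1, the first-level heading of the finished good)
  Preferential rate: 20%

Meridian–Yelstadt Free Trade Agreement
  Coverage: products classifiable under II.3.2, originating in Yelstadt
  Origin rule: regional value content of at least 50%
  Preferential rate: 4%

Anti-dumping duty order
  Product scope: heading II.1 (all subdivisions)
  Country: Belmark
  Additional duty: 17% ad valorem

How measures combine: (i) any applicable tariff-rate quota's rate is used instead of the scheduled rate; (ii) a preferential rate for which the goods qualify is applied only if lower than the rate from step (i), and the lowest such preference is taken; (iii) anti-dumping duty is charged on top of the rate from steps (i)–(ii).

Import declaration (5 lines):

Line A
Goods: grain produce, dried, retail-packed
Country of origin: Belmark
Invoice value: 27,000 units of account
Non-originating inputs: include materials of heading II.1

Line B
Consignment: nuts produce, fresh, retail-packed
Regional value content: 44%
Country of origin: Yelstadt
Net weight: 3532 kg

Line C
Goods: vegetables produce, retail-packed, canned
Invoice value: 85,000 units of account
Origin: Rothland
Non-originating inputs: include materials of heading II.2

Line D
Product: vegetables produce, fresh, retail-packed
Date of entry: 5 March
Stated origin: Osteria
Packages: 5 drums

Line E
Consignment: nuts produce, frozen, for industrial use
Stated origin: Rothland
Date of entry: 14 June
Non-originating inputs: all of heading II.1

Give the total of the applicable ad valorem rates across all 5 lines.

109%

Line A: grain → II.1; dried → II.1.1; retail-packed → II.1.1.1. Scheduled 22%. Belmark agreement on II.1: CTH not met; anti-dumping (Belmark, II.1): +17%; total 22% + 17% = 39%. → 39%.
Line B: nuts → II.3; fresh → II.3.2; retail-packed → II.3.2.2. Scheduled 13%. Yelstadt agreement on II.3.2: RVC < 50%. → 13%.
Line C: vegetables → II.2; canned → II.2.2; retail-packed → II.2.2.1. Scheduled 27%. Rothland agreement on II.1.2.1: II.2.2.1 not covered. → 27%.
Line D: vegetables → II.2; fresh → II.2.3; retail-packed → II.2.3.1. Scheduled 9%. No special measure applies. → 9%.
Line E: nuts → II.3; frozen → II.3.3; for industrial use → II.3.3.2. Scheduled 21%. Rothland agreement on II.1.2.1: II.3.3.2 not covered. → 21%.
Sum: 39% + 13% + 27% + 9% + 21% = 109%.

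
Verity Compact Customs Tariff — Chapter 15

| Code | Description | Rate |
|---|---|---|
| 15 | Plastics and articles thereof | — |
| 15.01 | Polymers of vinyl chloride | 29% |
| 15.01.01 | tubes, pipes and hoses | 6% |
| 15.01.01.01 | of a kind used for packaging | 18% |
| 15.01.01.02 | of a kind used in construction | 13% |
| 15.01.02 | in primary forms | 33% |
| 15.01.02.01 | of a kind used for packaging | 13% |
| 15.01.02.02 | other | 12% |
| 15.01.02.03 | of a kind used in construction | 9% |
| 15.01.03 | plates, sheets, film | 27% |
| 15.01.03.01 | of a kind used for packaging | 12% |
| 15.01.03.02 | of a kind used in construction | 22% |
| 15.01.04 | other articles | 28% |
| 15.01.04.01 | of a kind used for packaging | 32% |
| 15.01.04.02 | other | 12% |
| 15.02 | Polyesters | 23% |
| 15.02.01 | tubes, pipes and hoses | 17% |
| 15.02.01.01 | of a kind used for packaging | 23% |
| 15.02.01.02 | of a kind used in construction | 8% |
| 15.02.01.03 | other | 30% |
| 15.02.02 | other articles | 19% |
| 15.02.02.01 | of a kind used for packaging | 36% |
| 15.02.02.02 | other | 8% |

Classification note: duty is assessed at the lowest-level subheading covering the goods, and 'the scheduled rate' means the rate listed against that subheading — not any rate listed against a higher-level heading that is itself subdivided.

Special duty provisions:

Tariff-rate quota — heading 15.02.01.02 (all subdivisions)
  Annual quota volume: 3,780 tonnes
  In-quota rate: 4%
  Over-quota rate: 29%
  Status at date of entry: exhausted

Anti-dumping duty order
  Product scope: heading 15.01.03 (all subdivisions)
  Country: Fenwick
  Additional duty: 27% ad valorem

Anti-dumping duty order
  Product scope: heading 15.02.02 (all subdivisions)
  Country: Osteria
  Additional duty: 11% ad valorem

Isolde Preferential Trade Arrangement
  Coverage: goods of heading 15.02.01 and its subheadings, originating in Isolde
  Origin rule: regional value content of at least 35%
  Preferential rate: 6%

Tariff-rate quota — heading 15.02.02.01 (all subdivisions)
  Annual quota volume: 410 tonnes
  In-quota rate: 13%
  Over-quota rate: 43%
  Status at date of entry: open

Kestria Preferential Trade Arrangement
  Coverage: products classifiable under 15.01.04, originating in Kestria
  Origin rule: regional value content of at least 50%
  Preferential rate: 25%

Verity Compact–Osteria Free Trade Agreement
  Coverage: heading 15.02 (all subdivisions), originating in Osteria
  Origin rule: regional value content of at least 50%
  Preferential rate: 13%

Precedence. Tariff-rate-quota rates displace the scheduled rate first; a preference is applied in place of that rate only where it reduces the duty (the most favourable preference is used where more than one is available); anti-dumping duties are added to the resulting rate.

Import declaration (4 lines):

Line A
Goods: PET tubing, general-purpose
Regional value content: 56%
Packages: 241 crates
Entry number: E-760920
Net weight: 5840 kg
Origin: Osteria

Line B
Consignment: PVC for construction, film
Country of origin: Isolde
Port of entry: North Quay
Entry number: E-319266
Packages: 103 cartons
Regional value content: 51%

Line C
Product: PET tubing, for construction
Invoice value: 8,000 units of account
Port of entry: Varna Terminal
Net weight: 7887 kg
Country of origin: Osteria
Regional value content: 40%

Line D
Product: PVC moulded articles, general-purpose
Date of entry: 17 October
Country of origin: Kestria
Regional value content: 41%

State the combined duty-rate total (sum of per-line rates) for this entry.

76%

Line A: PET → 15.02; tubing → 15.02.01; general-purpose → 15.02.01.03. Scheduled 30%. Osteria agreement on 15.02: RVC ≥ 50% → 13% available; preferential 13%. → 13%.
Line B: PVC → 15.01; film → 15.01.03; for construction → 15.01.03.02. Scheduled 22%. Isolde agreement on 15.02.01: 15.01.03.02 not covered. → 22%.
Line C: PET → 15.02; tubing → 15.02.01; for construction → 15.02.01.02. Scheduled 8%. quota on 15.02.01.02 exhausted → over-quota 29%; Osteria agreement on 15.02: RVC < 50%. → 29%.
Line D: PVC → 15.01; moulded articles → 15.01.04; general-purpose → 15.01.04.02. Scheduled 12%. Kestria agreement on 15.01.04: RVC < 50%. → 12%.
Sum: 13% + 22% + 29% + 12% = 76%.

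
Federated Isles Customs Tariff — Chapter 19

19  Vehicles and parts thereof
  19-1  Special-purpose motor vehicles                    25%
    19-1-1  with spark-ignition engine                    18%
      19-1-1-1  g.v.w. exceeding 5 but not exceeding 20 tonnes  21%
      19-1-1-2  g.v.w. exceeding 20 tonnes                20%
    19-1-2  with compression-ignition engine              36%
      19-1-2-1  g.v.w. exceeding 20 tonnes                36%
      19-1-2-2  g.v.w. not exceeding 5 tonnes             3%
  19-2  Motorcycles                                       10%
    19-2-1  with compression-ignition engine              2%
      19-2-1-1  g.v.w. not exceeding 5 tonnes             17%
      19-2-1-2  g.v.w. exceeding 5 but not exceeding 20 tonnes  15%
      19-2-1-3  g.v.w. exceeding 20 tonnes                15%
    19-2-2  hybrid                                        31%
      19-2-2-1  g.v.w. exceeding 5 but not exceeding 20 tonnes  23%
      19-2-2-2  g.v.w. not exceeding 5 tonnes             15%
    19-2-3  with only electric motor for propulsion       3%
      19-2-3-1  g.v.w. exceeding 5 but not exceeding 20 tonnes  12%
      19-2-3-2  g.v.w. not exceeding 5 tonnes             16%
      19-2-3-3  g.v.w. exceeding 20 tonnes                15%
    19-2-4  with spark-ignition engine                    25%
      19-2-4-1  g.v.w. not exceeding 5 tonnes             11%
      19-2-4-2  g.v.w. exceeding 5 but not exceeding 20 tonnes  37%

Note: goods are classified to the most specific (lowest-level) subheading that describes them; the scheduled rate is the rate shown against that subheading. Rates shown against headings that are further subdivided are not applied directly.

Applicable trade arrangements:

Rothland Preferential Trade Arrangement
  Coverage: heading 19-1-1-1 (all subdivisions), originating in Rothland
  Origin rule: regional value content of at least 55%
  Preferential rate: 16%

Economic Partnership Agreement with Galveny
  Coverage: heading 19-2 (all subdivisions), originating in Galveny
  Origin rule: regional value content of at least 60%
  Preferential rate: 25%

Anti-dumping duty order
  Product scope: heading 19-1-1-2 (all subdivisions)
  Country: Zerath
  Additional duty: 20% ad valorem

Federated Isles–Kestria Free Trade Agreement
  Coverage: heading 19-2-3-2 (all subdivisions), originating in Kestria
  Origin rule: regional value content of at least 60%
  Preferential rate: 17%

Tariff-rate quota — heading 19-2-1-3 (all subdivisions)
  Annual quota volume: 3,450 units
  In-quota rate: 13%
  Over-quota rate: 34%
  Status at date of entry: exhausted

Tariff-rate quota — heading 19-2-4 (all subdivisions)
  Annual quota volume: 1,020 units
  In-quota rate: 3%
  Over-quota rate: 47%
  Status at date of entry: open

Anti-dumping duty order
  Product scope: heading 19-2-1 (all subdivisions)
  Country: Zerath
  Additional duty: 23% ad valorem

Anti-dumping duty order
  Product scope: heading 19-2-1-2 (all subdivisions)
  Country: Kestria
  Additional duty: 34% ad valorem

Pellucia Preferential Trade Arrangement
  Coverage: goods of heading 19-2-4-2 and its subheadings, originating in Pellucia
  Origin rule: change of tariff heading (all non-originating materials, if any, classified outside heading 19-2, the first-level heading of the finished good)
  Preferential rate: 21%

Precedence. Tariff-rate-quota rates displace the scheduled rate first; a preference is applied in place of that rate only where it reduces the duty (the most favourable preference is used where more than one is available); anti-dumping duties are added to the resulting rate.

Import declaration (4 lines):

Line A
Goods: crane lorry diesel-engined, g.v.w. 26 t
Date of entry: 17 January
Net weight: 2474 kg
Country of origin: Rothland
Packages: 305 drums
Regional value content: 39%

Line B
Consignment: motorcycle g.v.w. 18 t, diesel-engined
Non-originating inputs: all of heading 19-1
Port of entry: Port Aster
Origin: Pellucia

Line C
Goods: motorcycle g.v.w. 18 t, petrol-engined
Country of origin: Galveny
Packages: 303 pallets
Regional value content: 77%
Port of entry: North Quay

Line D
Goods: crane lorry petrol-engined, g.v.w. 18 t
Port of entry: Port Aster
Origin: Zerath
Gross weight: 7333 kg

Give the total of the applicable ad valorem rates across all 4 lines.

Line A: crane lorry → 19-1; diesel-engined → 19-1-2; g.v.w. 26 t → 19-1-2-1. Scheduled 36%. Rothland agreement on 19-1-1-1: 19-1-2-1 not covered. → 36%.
Line B: motorcycle → 19-2; diesel-engined → 19-2-1; g.v.w. 18 t → 19-2-1-2. Scheduled 15%. Pellucia agreement on 19-2-4-2: 19-2-1-2 not covered. → 15%.
Line C: motorcycle → 19-2; petrol-engined → 19-2-4; g.v.w. 18 t → 19-2-4-2. Scheduled 37%. quota on 19-2-4 open → in-quota 3%; Galveny agreement on 19-2: RVC ≥ 60% → 25% available; preference 25% not lower than 3% → no reduction. → 3%.
Line D: crane lorry → 19-1; petrol-engined → 19-1-1; g.v.w. 18 t → 19-1-1-1. Scheduled 21%. No special measure applies. → 21%.
Sum: 36% + 15% + 3% + 21% = 75%.

75%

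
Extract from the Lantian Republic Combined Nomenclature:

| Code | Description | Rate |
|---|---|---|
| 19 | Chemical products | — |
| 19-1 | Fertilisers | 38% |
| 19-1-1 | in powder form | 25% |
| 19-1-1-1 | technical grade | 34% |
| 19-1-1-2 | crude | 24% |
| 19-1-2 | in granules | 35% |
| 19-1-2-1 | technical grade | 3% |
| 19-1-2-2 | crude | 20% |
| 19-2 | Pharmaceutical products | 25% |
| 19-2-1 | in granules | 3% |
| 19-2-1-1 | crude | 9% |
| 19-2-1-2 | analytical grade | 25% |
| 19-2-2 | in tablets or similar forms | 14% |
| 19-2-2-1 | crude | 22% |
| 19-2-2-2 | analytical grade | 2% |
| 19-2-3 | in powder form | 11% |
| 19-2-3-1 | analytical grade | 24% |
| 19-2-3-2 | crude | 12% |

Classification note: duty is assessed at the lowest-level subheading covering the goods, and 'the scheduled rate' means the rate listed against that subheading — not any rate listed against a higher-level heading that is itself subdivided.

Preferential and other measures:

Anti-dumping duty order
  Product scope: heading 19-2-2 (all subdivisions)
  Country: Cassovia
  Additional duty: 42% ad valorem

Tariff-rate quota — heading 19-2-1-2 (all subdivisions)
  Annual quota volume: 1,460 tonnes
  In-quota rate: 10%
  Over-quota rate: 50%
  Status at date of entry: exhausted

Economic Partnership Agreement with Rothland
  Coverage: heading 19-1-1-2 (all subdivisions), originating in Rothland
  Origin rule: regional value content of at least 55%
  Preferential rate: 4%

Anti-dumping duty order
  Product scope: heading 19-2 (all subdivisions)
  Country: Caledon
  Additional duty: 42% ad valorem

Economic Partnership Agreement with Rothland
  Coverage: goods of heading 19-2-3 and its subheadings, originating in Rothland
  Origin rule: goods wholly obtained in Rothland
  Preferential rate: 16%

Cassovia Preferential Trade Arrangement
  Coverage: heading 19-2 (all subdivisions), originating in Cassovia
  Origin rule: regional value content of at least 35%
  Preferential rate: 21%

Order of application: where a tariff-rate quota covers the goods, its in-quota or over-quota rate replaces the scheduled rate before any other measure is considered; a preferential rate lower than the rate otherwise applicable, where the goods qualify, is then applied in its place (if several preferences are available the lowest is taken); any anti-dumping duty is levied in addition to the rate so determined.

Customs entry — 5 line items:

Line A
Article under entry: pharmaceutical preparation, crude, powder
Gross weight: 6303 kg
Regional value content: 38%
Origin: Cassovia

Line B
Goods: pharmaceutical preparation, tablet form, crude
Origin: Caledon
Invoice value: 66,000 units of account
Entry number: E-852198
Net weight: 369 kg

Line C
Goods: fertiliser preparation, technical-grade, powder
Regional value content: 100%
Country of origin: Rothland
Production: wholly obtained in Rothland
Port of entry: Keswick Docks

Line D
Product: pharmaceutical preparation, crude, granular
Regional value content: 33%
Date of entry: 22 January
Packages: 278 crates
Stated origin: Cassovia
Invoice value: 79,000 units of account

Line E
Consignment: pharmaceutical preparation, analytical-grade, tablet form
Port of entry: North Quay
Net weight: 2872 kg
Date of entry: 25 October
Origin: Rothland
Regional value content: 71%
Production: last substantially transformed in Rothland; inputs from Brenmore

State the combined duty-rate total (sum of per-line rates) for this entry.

Line A: pharmaceutical → 19-2; powder → 19-2-3; crude → 19-2-3-2. Scheduled 12%. Cassovia agreement on 19-2: RVC ≥ 35% → 21% available; preference 21% not lower than 12% → no reduction. → 12%.
Line B: pharmaceutical → 19-2; tablet form → 19-2-2; crude → 19-2-2-1. Scheduled 22%. anti-dumping (Caledon, 19-2): +42%; total 22% + 42% = 64%. → 64%.
Line C: fertiliser → 19-1; powder → 19-1-1; technical-grade → 19-1-1-1. Scheduled 34%. Rothland agreement on 19-1-1-2: 19-1-1-1 not covered; Rothland agreement on 19-2-3: 19-1-1-1 not covered. → 34%.
Line D: pharmaceutical → 19-2; granular → 19-2-1; crude → 19-2-1-1. Scheduled 9%. Cassovia agreement on 19-2: RVC < 35%. → 9%.
Line E: pharmaceutical → 19-2; tablet form → 19-2-2; analytical-grade → 19-2-2-2. Scheduled 2%. Rothland agreement on 19-1-1-2: 19-2-2-2 not covered; Rothland agreement on 19-2-3: 19-2-2-2 not covered. → 2%.
Sum: 12% + 64% + 34% + 9% + 2% = 121%.

121%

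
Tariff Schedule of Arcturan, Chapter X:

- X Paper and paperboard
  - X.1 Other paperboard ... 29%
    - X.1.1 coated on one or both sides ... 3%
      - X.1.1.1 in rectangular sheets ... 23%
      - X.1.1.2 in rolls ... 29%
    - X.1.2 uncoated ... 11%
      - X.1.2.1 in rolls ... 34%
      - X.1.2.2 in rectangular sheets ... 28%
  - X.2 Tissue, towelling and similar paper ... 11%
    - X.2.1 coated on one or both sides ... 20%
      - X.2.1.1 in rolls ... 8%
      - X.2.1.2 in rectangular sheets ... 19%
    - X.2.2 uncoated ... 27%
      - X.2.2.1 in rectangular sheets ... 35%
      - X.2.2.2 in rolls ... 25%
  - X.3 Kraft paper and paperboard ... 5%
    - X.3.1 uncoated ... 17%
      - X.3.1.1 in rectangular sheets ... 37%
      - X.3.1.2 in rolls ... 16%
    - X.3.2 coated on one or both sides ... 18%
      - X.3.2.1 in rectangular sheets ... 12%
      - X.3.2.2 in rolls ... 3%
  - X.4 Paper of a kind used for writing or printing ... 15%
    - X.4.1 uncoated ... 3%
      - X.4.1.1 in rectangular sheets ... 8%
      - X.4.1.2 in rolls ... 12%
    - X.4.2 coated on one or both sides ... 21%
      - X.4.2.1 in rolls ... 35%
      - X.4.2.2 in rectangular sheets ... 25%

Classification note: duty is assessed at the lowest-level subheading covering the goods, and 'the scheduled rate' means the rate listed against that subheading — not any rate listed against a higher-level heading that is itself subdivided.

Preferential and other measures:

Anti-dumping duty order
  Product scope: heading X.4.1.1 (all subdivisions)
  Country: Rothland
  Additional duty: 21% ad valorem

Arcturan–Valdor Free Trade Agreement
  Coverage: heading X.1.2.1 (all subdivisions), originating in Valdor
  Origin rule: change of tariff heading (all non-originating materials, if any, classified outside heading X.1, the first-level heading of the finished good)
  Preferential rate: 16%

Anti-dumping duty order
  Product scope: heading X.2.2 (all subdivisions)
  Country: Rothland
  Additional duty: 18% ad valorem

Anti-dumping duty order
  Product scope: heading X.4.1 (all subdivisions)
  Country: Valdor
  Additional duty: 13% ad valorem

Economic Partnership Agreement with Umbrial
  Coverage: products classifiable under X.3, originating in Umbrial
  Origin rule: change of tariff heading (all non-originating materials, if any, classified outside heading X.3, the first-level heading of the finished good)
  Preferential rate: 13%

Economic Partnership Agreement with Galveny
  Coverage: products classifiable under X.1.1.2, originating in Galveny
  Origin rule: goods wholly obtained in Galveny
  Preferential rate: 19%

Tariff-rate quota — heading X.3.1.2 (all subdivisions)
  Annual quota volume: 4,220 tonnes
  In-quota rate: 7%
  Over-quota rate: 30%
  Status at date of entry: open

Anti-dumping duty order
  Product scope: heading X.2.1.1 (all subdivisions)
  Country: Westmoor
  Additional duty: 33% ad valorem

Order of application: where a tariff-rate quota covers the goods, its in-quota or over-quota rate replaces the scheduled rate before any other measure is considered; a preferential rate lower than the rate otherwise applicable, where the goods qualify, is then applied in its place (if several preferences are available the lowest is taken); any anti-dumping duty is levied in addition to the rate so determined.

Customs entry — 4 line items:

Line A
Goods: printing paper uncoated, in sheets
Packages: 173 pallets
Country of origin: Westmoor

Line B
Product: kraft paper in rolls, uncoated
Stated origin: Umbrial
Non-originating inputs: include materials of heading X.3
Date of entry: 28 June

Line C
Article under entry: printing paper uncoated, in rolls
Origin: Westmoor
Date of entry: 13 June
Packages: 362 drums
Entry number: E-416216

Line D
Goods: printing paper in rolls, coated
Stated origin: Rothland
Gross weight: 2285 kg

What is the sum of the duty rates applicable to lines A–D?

Line A: printing paper → X.4; uncoated → X.4.1; in sheets → X.4.1.1. Scheduled 8%. No special measure applies. → 8%.
Line B: kraft paper → X.3; uncoated → X.3.1; in rolls → X.3.1.2. Scheduled 16%. quota on X.3.1.2 open → in-quota 7%; Umbrial agreement on X.3: CTH not met. → 7%.
Line C: printing paper → X.4; uncoated → X.4.1; in rolls → X.4.1.2. Scheduled 12%. No special measure applies. → 12%.
Line D: printing paper → X.4; coated → X.4.2; in rolls → X.4.2.1. Scheduled 35%. No special measure applies. → 35%.
Sum: 8% + 7% + 12% + 35% = 62%.

62%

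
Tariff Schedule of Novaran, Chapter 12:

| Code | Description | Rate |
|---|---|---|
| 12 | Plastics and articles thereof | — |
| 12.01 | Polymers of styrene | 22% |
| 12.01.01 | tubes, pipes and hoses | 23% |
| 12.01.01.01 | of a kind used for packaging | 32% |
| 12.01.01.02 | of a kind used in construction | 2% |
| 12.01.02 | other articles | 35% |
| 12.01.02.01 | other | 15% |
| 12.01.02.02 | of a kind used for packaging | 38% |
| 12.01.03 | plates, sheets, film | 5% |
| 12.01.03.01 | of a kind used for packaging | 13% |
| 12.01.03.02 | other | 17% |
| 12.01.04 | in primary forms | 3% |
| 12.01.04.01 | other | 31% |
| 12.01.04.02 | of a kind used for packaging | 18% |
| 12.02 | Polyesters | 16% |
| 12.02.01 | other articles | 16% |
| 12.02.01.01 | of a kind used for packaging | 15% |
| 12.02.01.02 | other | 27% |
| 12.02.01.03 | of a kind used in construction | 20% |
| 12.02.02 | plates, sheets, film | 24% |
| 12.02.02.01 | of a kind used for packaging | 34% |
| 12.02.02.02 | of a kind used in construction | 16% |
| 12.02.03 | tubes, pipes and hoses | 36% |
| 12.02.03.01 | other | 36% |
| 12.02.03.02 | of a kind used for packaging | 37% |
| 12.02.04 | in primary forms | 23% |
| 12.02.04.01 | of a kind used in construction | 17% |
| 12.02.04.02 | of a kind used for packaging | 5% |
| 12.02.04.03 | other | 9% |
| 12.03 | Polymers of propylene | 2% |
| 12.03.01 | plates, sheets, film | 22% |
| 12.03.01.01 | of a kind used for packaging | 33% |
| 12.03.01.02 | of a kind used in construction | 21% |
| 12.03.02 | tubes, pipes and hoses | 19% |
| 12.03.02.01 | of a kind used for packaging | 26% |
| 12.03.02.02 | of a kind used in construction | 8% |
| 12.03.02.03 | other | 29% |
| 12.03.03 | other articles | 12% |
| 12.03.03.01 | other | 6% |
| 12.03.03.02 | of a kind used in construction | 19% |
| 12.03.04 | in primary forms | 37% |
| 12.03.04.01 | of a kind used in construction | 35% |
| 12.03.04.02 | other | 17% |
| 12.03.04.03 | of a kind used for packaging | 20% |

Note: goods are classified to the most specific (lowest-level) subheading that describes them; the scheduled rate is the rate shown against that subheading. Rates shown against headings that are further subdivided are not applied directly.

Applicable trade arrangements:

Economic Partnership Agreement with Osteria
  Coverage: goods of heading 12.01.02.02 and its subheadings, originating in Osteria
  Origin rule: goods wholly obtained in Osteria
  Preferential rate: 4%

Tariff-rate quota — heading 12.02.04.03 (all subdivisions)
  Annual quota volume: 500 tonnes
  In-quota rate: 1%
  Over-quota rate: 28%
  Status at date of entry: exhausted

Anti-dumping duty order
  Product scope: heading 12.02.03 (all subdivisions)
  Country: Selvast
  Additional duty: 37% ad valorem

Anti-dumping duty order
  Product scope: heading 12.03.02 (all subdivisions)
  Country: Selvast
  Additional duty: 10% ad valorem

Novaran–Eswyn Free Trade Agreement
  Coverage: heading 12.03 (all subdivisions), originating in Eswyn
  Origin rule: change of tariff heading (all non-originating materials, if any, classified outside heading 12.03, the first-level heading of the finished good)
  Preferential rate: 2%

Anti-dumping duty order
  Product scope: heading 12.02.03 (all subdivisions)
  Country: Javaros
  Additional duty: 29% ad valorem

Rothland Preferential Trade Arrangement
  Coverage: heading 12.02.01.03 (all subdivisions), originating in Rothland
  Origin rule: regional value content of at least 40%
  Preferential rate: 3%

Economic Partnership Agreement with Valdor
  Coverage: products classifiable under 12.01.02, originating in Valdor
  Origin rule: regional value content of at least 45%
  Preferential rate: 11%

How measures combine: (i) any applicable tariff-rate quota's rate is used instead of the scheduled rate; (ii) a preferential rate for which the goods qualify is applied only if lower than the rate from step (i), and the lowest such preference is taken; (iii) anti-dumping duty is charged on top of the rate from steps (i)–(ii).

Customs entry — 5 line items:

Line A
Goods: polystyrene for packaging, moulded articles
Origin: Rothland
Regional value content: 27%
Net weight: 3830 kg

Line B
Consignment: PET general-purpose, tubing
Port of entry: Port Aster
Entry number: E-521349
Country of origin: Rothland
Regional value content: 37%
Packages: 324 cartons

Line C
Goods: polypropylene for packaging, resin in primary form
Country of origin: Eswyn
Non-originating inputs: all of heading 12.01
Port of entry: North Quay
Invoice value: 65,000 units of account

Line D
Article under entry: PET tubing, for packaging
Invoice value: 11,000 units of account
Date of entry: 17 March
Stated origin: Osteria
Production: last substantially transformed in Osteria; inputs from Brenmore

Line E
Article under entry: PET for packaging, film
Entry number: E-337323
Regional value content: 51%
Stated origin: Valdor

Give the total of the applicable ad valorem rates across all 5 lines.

147%

Line A: polystyrene → 12.01; moulded articles → 12.01.02; for packaging → 12.01.02.02. Scheduled 38%. Rothland agreement on 12.02.01.03: 12.01.02.02 not covered. → 38%.
Line B: PET → 12.02; tubing → 12.02.03; general-purpose → 12.02.03.01. Scheduled 36%. Rothland agreement on 12.02.01.03: 12.02.03.01 not covered. → 36%.
Line C: polypropylene → 12.03; resin in primary form → 12.03.04; for packaging → 12.03.04.03. Scheduled 20%. Eswyn agreement on 12.03: CTH met → 2% available; preferential 2%. → 2%.
Line D: PET → 12.02; tubing → 12.02.03; for packaging → 12.02.03.02. Scheduled 37%. Osteria agreement on 12.01.02.02: 12.02.03.02 not covered. → 37%.
Line E: PET → 12.02; film → 12.02.02; for packaging → 12.02.02.01. Scheduled 34%. Valdor agreement on 12.01.02: 12.02.02.01 not covered. → 34%.
Sum: 38% + 36% + 2% + 37% + 34% = 147%.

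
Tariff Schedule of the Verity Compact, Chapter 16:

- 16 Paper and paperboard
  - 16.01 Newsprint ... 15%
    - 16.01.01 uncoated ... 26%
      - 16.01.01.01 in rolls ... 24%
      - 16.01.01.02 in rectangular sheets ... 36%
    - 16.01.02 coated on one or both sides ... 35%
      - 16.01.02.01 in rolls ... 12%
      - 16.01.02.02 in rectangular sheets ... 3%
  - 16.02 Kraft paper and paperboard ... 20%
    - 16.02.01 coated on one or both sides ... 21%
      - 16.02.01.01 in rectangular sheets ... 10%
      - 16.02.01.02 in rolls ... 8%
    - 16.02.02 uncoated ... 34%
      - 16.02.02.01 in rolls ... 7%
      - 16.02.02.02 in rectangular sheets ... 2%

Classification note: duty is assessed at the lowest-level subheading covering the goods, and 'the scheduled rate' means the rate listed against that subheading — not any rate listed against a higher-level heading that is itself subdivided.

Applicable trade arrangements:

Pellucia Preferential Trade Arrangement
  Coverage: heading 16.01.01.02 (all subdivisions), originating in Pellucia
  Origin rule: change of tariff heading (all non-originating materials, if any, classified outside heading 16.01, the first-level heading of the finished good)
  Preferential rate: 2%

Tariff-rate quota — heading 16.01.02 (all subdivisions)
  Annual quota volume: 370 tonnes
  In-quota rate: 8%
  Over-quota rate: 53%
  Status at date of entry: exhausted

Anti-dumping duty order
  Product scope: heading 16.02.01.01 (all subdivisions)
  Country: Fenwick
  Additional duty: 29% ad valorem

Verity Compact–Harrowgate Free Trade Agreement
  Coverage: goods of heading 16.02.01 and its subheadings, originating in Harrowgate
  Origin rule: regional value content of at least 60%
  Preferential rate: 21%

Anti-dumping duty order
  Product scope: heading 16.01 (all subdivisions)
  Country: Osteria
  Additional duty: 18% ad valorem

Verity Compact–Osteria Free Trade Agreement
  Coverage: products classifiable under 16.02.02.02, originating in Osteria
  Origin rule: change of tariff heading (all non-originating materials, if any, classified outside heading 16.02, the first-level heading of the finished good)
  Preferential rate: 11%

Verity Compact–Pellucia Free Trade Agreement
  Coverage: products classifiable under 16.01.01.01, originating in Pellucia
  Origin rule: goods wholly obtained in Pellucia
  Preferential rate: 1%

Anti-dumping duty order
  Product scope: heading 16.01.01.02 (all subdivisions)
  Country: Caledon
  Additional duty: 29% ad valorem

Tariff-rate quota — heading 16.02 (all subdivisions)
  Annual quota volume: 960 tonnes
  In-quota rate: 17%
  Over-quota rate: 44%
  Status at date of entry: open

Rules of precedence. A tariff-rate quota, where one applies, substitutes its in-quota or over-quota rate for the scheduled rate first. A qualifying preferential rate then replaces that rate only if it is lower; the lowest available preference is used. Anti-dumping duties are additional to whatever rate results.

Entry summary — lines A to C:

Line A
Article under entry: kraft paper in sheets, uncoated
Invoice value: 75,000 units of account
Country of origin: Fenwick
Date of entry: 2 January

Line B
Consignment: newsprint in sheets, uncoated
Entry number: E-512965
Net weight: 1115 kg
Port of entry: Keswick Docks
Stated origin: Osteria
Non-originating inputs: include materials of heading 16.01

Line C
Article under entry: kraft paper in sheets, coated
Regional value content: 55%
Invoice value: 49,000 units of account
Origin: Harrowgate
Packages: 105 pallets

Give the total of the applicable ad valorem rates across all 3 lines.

Line A: kraft paper → 16.02; uncoated → 16.02.02; in sheets → 16.02.02.02. Scheduled 2%. quota on 16.02 open → in-quota 17%. → 17%.
Line B: newsprint → 16.01; uncoated → 16.01.01; in sheets → 16.01.01.02. Scheduled 36%. Osteria agreement on 16.02.02.02: 16.01.01.02 not covered; anti-dumping (Osteria, 16.01): +18%; total 36% + 18% = 54%. → 54%.
Line C: kraft paper → 16.02; coated → 16.02.01; in sheets → 16.02.01.01. Scheduled 10%. quota on 16.02 open → in-quota 17%; Harrowgate agreement on 16.02.01: RVC < 60%. → 17%.
Sum: 17% + 54% + 17% = 88%.

88%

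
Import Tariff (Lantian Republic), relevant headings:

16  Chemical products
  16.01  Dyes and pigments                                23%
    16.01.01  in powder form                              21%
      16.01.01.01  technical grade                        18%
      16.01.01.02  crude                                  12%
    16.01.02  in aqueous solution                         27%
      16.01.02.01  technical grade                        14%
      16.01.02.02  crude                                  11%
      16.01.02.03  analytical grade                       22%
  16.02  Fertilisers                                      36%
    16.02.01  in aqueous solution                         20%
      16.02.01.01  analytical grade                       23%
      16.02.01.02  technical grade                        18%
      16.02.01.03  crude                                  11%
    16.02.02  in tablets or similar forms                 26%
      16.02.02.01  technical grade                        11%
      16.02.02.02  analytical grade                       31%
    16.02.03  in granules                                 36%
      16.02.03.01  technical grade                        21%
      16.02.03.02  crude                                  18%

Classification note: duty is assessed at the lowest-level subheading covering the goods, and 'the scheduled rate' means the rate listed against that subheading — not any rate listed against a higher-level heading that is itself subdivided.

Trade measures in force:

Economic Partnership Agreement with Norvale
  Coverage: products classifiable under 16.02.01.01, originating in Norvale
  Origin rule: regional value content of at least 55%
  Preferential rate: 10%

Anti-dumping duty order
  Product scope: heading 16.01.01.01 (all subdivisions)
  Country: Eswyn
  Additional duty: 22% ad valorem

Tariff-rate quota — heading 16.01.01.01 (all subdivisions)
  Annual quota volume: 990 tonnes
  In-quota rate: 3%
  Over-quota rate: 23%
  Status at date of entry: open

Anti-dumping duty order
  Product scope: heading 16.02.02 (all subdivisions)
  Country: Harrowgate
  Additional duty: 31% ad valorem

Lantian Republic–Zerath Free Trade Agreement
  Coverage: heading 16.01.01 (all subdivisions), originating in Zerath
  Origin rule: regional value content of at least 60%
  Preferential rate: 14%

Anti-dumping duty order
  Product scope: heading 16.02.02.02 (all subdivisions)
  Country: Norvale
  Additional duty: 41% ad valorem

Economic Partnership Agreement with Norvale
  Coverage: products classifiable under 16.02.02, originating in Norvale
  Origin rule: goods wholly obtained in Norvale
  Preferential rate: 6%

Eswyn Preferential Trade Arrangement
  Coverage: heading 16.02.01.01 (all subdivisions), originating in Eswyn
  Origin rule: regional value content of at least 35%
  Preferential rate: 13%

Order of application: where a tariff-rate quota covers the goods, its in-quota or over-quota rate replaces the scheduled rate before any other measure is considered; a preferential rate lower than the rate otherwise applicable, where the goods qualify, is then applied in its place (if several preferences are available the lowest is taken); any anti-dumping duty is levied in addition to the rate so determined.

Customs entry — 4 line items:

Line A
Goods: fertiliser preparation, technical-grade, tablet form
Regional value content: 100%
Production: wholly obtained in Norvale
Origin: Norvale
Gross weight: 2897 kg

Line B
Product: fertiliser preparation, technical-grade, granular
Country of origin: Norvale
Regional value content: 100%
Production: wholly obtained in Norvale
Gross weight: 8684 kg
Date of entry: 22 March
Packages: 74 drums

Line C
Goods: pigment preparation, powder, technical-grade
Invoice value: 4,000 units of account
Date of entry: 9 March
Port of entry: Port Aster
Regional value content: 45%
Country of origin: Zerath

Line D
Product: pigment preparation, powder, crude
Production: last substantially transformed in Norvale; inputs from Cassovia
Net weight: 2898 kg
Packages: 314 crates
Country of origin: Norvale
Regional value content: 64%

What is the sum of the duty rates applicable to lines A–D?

42%

Line A: fertiliser → 16.02; tablet form → 16.02.02; technical-grade → 16.02.02.01. Scheduled 11%. Norvale agreement on 16.02.01.01: 16.02.02.01 not covered; Norvale agreement on 16.02.02: wholly obtained → 6% available; preferential 6%. → 6%.
Line B: fertiliser → 16.02; granular → 16.02.03; technical-grade → 16.02.03.01. Scheduled 21%. Norvale agreement on 16.02.01.01: 16.02.03.01 not covered; Norvale agreement on 16.02.02: 16.02.03.01 not covered. → 21%.
Line C: pigment → 16.01; powder → 16.01.01; technical-grade → 16.01.01.01. Scheduled 18%. quota on 16.01.01.01 open → in-quota 3%; Zerath agreement on 16.01.01: RVC < 60%. → 3%.
Line D: pigment → 16.01; powder → 16.01.01; crude → 16.01.01.02. Scheduled 12%. Norvale agreement on 16.02.01.01: 16.01.01.02 not covered; Norvale agreement on 16.02.02: 16.01.01.02 not covered. → 12%.
Sum: 6% + 21% + 3% + 12% = 42%.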